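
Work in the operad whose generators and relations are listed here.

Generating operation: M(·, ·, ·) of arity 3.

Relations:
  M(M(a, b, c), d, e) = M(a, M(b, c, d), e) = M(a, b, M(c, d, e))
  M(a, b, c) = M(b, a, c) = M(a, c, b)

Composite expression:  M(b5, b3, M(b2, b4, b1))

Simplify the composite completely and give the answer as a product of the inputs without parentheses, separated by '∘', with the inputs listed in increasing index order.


Reordering under M is free, so list the b-inputs canonically.
M(b2, b4, b1) reduces to b2 ∘ b4 ∘ b1
M(b5, b3, M(b2, b4, b1)) reduces to b5 ∘ b3 ∘ b2 ∘ b4 ∘ b1
sorting the factors by input index: b1 ∘ b2 ∘ b3 ∘ b4 ∘ b5

b1 ∘ b2 ∘ b3 ∘ b4 ∘ b5


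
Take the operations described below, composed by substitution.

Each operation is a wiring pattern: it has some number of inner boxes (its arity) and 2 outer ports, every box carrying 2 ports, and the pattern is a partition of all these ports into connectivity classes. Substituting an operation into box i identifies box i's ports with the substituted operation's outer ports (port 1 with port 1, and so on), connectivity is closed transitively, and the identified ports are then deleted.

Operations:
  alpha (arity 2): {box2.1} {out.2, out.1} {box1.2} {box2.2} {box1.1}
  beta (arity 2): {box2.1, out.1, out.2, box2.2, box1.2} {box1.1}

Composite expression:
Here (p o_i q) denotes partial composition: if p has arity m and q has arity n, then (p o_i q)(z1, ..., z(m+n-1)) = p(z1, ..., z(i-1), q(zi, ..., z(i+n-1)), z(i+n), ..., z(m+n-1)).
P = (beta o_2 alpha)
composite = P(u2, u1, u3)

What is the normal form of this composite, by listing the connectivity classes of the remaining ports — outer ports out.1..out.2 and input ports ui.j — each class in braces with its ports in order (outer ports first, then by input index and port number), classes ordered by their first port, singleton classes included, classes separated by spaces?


{out.1, out.2, u2.2} {u1.1} {u1.2} {u2.1} {u3.1} {u3.2}

After gluing at beta, chains via deleted ports link the u-ports.
through alpha, on inputs (u1, u3): {out.1, out.2} {u1.1} {u1.2} {u3.1} {u3.2} (out.j = stage outer ports)
through beta, on inputs (u2, u1, u3): {out.1, out.2, u2.2} {u1.1} {u1.2} {u2.1} {u3.1} {u3.2} (out.j = stage outer ports)


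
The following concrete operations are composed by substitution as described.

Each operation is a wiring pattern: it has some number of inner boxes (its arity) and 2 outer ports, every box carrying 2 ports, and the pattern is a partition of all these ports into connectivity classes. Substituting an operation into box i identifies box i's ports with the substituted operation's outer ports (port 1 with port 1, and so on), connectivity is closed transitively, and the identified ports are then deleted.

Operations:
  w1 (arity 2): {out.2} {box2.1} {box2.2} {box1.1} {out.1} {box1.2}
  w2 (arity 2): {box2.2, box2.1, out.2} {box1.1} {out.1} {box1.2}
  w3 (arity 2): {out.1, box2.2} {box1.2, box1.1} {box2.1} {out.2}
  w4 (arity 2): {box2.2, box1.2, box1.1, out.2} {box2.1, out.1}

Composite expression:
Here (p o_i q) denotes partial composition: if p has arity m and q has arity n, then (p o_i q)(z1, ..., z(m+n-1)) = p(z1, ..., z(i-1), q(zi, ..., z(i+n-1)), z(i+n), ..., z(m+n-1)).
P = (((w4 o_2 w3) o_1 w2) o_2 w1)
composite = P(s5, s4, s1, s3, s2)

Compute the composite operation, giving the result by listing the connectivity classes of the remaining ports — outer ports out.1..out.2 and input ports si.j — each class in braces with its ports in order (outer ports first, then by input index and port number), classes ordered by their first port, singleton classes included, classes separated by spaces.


{out.1, s2.2} {out.2} {s1.1} {s1.2} {s2.1} {s3.1, s3.2} {s4.1} {s4.2} {s5.1} {s5.2}


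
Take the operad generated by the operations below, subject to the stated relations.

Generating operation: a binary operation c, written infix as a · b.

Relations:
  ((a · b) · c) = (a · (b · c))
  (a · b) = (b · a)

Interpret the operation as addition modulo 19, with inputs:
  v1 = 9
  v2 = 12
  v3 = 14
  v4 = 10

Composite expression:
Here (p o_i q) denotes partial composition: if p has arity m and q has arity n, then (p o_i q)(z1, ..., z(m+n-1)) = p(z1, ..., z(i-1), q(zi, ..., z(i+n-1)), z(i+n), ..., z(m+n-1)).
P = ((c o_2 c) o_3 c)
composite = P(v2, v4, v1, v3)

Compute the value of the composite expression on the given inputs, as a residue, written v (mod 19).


(v1 · v3) = 4
(v4 · (v1 · v3)) = 14
(v2 · (v4 · (v1 · v3))) = 7

7 (mod 19)


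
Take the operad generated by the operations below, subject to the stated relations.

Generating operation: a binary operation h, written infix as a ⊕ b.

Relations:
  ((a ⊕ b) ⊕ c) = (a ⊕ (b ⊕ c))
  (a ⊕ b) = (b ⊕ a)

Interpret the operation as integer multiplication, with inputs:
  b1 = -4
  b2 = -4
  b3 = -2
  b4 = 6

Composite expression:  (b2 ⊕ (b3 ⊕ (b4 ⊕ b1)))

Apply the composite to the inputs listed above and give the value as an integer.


(b4 ⊕ b1) = -24
(b3 ⊕ (b4 ⊕ b1)) = 48
(b2 ⊕ (b3 ⊕ (b4 ⊕ b1))) = -192

-192


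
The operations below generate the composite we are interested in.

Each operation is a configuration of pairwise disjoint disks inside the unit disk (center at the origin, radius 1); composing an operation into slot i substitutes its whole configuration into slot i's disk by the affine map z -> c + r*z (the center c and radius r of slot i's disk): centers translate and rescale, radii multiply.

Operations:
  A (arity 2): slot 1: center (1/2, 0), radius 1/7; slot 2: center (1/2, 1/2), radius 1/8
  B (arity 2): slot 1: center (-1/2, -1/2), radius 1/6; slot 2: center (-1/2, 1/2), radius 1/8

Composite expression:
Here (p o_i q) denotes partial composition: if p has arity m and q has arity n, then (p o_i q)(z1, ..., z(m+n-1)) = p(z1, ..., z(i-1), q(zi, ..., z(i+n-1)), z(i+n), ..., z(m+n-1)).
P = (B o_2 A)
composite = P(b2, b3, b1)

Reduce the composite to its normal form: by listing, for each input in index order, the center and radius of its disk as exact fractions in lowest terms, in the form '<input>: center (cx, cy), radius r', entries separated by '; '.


Affine substitution under B: radii multiply and b-centers shift.
tracing b2 down its 1-map path: center (-1/2, -1/2), radius 1/6
tracing b3 down its 2-map path: center (-7/16, 1/2), radius 1/56
tracing b1 down its 2-map path: center (-7/16, 9/16), radius 1/64

b1: center (-7/16, 9/16), radius 1/64; b2: center (-1/2, -1/2), radius 1/6; b3: center (-7/16, 1/2), radius 1/56


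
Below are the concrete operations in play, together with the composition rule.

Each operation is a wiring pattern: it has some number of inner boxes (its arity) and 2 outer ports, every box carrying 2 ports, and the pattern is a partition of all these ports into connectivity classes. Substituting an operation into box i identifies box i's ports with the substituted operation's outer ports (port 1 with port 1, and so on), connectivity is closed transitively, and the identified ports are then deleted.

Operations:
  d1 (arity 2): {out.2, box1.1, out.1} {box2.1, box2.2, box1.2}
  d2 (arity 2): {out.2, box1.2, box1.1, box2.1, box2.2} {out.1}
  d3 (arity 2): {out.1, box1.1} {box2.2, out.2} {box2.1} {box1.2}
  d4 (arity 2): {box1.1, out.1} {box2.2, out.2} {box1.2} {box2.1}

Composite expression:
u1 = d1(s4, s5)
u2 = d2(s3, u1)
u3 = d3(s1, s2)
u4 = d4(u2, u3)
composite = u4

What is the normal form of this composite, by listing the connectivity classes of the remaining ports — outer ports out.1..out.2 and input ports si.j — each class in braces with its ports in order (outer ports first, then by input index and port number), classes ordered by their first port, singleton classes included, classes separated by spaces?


{out.1} {out.2, s2.2} {s1.1} {s1.2} {s2.1} {s3.1, s3.2, s4.1} {s4.2, s5.1, s5.2}

Treat the ports identified at d4 as solder joints: merge, then drop.
d1 over (s4, s5) gives {out.1, out.2, s4.1} {s4.2, s5.1, s5.2}, out.j being that stage's outer ports
d2 over (s3, s4, s5) gives {out.1} {out.2, s3.1, s3.2, s4.1} {s4.2, s5.1, s5.2}, out.j being that stage's outer ports
d3 over (s1, s2) gives {out.1, s1.1} {out.2, s2.2} {s1.2} {s2.1}, out.j being that stage's outer ports
d4 over (s3, s4, s5, s1, s2) gives {out.1} {out.2, s2.2} {s1.1} {s1.2} {s2.1} {s3.1, s3.2, s4.1} {s4.2, s5.1, s5.2}, out.j being that stage's outer ports


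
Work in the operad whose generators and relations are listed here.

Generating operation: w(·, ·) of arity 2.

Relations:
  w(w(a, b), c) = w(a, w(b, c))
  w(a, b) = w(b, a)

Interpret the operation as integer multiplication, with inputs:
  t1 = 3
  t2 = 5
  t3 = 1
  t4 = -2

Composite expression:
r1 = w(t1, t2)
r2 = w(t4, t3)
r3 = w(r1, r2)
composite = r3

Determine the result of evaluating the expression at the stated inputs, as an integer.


w(t1, t2) = 15
w(t4, t3) = -2
w(w(t1, t2), w(t4, t3)) = -30

-30


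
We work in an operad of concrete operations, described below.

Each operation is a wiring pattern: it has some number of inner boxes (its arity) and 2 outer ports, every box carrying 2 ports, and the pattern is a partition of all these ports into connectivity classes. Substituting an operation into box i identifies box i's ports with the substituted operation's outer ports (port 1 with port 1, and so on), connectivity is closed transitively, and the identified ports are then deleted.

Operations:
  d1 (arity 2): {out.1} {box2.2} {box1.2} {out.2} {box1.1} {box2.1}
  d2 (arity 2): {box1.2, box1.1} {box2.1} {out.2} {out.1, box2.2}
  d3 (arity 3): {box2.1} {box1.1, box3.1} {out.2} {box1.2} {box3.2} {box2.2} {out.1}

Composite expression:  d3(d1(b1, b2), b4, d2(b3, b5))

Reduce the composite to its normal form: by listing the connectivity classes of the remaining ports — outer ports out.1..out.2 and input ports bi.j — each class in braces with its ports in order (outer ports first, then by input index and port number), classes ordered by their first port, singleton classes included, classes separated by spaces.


{out.1} {out.2} {b1.1} {b1.2} {b2.1} {b2.2} {b3.1, b3.2} {b4.1} {b4.2} {b5.1} {b5.2}


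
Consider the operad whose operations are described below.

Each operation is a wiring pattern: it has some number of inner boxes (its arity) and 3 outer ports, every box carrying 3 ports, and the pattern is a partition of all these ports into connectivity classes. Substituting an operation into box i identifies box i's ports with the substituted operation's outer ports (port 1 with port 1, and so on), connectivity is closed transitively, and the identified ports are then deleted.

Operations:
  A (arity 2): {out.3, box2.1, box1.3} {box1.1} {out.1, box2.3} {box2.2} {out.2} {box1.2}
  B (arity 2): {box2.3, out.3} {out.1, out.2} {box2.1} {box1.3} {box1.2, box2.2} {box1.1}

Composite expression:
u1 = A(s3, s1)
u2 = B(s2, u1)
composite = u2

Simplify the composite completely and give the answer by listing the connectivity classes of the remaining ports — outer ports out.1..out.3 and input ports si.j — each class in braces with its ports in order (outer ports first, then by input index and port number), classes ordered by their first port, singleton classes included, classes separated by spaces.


{out.1, out.2} {out.3, s1.1, s3.3} {s1.2} {s1.3} {s2.1} {s2.2} {s2.3} {s3.1} {s3.2}

Connectivity passes through glued B-boundaries; trace each wire chain.
after A, the pattern on (s3, s1) reads {out.1, s1.3} {out.2} {out.3, s1.1, s3.3} {s1.2} {s3.1} {s3.2} (out.j = its outer ports)
after B, the pattern on (s2, s3, s1) reads {out.1, out.2} {out.3, s1.1, s3.3} {s1.2} {s1.3} {s2.1} {s2.2} {s2.3} {s3.1} {s3.2} (out.j = its outer ports)


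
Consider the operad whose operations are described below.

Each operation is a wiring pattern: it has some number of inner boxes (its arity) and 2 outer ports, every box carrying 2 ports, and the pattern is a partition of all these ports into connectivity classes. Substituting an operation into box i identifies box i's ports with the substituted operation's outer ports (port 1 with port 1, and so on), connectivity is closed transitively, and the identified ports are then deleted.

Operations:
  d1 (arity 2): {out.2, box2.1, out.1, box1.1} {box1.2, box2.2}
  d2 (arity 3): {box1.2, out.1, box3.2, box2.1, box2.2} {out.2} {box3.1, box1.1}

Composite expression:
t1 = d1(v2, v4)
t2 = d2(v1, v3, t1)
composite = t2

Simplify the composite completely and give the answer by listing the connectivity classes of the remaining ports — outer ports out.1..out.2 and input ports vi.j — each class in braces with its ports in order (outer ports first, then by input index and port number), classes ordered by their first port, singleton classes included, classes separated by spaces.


Two ports join when wires chain via d2-identified ports.
d1 over (v2, v4) gives {out.1, out.2, v2.1, v4.1} {v2.2, v4.2}, out.j being that stage's outer ports
d2 over (v1, v3, v2, v4) gives {out.1, v1.1, v1.2, v2.1, v3.1, v3.2, v4.1} {out.2} {v2.2, v4.2}, out.j being that stage's outer ports

{out.1, v1.1, v1.2, v2.1, v3.1, v3.2, v4.1} {out.2} {v2.2, v4.2}


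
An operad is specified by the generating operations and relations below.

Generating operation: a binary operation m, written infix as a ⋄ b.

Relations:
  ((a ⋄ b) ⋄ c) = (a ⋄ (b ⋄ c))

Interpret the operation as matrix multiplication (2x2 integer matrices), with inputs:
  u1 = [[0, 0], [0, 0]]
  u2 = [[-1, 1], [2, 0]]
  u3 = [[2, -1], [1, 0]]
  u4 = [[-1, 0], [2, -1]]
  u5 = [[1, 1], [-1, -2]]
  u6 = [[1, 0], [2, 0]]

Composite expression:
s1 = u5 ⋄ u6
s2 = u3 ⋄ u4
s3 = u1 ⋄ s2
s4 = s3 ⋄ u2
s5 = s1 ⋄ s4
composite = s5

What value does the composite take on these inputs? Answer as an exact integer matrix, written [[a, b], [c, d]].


[[0, 0], [0, 0]]

(u5 ⋄ u6) = [[3, 0], [-5, 0]]
(u3 ⋄ u4) = [[-4, 1], [-1, 0]]
(u1 ⋄ (u3 ⋄ u4)) = [[0, 0], [0, 0]]
((u1 ⋄ (u3 ⋄ u4)) ⋄ u2) = [[0, 0], [0, 0]]
((u5 ⋄ u6) ⋄ ((u1 ⋄ (u3 ⋄ u4)) ⋄ u2)) = [[0, 0], [0, 0]]


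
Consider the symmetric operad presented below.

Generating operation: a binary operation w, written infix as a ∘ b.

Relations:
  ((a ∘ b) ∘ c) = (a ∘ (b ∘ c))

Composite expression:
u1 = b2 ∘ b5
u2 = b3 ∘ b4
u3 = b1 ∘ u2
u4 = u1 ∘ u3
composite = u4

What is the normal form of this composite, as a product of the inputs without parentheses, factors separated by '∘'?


b2 ∘ b5 ∘ b1 ∘ b3 ∘ b4

Under associativity of w, the answer is the b's in reading order.
(b2 ∘ b5) collapses to b2 ∘ b5
(b3 ∘ b4) collapses to b3 ∘ b4
(b1 ∘ (b3 ∘ b4)) collapses to b1 ∘ b3 ∘ b4
((b2 ∘ b5) ∘ (b1 ∘ (b3 ∘ b4))) collapses to b2 ∘ b5 ∘ b1 ∘ b3 ∘ b4


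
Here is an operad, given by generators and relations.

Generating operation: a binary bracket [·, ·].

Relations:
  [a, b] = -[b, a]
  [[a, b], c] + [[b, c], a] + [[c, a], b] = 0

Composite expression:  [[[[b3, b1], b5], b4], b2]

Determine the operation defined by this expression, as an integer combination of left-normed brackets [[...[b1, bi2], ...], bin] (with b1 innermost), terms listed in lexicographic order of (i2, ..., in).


-[[[[b1, b3], b5], b4], b2]

In the tensor algebra, words opening b1 carry the b1-anchored form.
Composite bracket: [[[[b3, b1], b5], b4], b2]
Each bracket splits as ab - ba, giving 16 signed words (2^4 = 16).
Words beginning with b1 determine it all:
  from b1b3b5b4b2, sign -1: term -[[[[b1, b3], b5], b4], b2]


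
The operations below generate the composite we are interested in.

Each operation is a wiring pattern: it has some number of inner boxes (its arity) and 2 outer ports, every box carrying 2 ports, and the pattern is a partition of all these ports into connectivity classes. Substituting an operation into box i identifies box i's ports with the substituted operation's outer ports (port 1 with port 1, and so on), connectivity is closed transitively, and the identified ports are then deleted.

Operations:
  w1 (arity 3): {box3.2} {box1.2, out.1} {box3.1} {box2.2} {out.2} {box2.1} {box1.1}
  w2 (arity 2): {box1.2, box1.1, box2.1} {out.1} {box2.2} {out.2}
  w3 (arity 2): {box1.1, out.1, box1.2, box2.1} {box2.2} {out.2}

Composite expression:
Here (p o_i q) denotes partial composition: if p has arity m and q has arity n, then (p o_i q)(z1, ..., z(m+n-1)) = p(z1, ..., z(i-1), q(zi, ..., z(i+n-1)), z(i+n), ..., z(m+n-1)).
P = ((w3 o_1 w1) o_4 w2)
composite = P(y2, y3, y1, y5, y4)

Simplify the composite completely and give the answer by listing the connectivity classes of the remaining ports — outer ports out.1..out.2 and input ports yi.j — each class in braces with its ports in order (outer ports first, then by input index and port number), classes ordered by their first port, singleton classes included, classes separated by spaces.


{out.1, y2.2} {out.2} {y1.1} {y1.2} {y2.1} {y3.1} {y3.2} {y4.1, y5.1, y5.2} {y4.2}

Connectivity passes through glued w3-boundaries; trace each wire chain.
after w1, the pattern on (y2, y3, y1) reads {out.1, y2.2} {out.2} {y1.1} {y1.2} {y2.1} {y3.1} {y3.2} (out.j = its outer ports)
after w2, the pattern on (y5, y4) reads {out.1} {out.2} {y4.1, y5.1, y5.2} {y4.2} (out.j = its outer ports)
after w3, the pattern on (y2, y3, y1, y5, y4) reads {out.1, y2.2} {out.2} {y1.1} {y1.2} {y2.1} {y3.1} {y3.2} {y4.1, y5.1, y5.2} {y4.2} (out.j = its outer ports)


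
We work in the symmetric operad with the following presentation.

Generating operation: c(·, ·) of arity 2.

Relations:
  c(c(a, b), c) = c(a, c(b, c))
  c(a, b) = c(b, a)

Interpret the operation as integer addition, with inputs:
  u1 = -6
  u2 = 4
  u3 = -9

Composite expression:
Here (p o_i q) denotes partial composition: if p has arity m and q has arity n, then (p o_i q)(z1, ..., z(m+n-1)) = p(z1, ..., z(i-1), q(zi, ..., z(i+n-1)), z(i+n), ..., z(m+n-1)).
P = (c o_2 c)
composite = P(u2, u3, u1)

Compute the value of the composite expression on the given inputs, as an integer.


-11

c(u3, u1) = -15
c(u2, c(u3, u1)) = -11


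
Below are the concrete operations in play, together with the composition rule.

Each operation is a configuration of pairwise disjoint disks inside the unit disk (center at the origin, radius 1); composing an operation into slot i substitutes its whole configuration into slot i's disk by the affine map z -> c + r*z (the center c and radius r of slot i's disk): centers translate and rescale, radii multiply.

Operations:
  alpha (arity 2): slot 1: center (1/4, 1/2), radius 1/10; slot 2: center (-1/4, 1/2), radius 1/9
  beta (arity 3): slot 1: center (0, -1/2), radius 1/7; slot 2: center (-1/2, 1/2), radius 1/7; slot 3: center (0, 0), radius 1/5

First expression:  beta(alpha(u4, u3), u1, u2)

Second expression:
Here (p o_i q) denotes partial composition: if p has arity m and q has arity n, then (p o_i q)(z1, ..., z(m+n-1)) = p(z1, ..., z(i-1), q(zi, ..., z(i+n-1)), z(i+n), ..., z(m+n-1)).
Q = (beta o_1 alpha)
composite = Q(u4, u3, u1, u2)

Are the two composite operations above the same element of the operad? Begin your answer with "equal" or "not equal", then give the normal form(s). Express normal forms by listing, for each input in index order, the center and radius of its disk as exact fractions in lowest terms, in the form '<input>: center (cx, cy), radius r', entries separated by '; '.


equal; both compose to u1: center (-1/2, 1/2), radius 1/7; u2: center (0, 0), radius 1/5; u3: center (-1/28, -3/7), radius 1/63; u4: center (1/28, -3/7), radius 1/70

The first expression reduces to u1: center (-1/2, 1/2), radius 1/7; u2: center (0, 0), radius 1/5; u3: center (-1/28, -3/7), radius 1/63; u4: center (1/28, -3/7), radius 1/70
The second expression reduces to u1: center (-1/2, 1/2), radius 1/7; u2: center (0, 0), radius 1/5; u3: center (-1/28, -3/7), radius 1/63; u4: center (1/28, -3/7), radius 1/70
One common form — equal.


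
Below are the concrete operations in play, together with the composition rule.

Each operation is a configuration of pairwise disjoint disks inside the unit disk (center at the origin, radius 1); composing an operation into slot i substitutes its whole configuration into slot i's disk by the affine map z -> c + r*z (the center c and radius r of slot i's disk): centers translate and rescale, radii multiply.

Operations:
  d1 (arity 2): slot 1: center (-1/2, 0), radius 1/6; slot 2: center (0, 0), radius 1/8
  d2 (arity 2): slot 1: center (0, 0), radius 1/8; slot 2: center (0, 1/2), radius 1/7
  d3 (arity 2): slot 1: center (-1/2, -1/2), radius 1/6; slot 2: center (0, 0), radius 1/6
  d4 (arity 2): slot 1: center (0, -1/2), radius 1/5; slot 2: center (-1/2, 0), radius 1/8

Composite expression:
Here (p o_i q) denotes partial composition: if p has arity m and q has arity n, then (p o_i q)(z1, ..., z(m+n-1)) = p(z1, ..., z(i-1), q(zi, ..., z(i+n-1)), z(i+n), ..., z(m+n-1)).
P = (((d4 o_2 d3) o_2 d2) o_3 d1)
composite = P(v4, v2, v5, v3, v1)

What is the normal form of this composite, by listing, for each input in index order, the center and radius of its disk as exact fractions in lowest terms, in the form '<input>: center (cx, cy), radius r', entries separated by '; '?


v1: center (-1/2, 0), radius 1/48; v2: center (-9/16, -1/16), radius 1/384; v3: center (-9/16, -5/96), radius 1/2688; v4: center (0, -1/2), radius 1/5; v5: center (-379/672, -5/96), radius 1/2016


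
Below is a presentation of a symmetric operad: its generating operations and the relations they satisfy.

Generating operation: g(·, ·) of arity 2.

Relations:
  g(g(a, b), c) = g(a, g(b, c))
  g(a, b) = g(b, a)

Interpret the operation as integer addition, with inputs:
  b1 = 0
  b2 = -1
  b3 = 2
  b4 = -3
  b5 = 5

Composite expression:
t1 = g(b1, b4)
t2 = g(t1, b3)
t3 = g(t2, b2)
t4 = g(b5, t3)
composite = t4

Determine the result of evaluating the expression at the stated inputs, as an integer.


3


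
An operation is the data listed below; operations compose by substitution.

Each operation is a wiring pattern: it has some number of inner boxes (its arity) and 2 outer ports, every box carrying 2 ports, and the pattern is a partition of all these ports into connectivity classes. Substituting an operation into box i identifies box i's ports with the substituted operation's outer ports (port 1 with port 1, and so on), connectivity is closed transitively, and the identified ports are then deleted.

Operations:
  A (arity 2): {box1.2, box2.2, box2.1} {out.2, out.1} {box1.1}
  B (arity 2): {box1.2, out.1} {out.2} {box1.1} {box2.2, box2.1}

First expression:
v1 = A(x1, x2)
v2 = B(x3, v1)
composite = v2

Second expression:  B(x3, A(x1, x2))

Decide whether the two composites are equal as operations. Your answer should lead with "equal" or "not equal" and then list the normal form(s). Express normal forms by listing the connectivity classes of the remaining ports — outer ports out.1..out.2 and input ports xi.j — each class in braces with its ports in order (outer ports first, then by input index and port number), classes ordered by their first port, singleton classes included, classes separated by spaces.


Reducing the first expression gives {out.1, x3.2} {out.2} {x1.1} {x1.2, x2.1, x2.2} {x3.1}
Reducing the second expression gives {out.1, x3.2} {out.2} {x1.1} {x1.2, x2.1, x2.2} {x3.1}
One common form — equal.

equal; both compose to {out.1, x3.2} {out.2} {x1.1} {x1.2, x2.1, x2.2} {x3.1}


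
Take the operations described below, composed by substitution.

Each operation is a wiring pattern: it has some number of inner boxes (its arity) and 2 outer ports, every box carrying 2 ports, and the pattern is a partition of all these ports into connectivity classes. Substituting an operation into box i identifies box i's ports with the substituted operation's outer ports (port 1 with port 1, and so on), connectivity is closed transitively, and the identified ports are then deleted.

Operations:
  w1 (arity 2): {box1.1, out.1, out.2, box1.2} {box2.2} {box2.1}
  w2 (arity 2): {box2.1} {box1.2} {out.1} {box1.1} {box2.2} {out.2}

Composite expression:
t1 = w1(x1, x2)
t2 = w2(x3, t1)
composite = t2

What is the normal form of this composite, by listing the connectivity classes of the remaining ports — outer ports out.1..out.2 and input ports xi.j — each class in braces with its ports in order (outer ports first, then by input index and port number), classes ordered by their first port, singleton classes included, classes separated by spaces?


Treat the ports identified at w2 as solder joints: merge, then drop.
w1 over (x1, x2) gives {out.1, out.2, x1.1, x1.2} {x2.1} {x2.2}, out.j being that stage's outer ports
w2 over (x3, x1, x2) gives {out.1} {out.2} {x1.1, x1.2} {x2.1} {x2.2} {x3.1} {x3.2}, out.j being that stage's outer ports

{out.1} {out.2} {x1.1, x1.2} {x2.1} {x2.2} {x3.1} {x3.2}


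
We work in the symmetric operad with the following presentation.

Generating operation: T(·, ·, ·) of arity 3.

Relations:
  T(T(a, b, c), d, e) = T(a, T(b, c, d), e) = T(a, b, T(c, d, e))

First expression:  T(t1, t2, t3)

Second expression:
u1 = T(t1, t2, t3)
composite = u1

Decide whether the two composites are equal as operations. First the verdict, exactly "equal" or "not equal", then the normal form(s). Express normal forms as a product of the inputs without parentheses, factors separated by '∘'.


equal — both sides give t1 ∘ t2 ∘ t3

The first composite normalizes to t1 ∘ t2 ∘ t3
The second composite normalizes to t1 ∘ t2 ∘ t3
Identical normal forms: equal.


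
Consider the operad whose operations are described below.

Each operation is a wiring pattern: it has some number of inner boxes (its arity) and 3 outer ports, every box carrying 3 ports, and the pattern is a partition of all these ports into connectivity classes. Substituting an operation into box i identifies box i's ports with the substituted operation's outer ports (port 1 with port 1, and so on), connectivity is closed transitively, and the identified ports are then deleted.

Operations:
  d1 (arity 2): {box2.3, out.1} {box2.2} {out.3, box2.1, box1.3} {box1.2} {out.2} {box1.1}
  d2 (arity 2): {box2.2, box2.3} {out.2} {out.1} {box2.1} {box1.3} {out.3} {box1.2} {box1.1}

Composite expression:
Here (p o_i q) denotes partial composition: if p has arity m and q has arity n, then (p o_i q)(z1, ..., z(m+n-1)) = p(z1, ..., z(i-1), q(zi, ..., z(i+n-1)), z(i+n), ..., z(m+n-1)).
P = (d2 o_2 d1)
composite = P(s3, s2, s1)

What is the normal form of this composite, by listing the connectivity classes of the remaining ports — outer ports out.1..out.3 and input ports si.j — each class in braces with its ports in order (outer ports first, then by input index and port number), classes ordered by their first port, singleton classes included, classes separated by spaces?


{out.1} {out.2} {out.3} {s1.1, s2.3} {s1.2} {s1.3} {s2.1} {s2.2} {s3.1} {s3.2} {s3.3}

Substituting into d2 glues patterns; closure does the rest.
composing d1 on (s2, s1), with out.j its own outer ports: {out.1, s1.3} {out.2} {out.3, s1.1, s2.3} {s1.2} {s2.1} {s2.2}
composing d2 on (s3, s2, s1), with out.j its own outer ports: {out.1} {out.2} {out.3} {s1.1, s2.3} {s1.2} {s1.3} {s2.1} {s2.2} {s3.1} {s3.2} {s3.3}


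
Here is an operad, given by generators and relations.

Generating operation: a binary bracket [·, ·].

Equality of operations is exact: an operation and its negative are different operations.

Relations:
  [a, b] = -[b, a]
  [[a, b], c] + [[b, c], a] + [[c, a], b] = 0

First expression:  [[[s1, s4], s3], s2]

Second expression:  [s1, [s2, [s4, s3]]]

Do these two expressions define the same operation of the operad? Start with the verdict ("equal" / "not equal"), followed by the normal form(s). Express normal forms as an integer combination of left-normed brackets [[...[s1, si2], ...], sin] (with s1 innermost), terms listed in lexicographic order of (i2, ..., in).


not equal: they reduce to [[[s1, s4], s3], s2] and -[[[s1, s2], s3], s4] + [[[s1, s2], s4], s3] + [[[s1, s3], s4], s2] - [[[s1, s4], s3], s2]


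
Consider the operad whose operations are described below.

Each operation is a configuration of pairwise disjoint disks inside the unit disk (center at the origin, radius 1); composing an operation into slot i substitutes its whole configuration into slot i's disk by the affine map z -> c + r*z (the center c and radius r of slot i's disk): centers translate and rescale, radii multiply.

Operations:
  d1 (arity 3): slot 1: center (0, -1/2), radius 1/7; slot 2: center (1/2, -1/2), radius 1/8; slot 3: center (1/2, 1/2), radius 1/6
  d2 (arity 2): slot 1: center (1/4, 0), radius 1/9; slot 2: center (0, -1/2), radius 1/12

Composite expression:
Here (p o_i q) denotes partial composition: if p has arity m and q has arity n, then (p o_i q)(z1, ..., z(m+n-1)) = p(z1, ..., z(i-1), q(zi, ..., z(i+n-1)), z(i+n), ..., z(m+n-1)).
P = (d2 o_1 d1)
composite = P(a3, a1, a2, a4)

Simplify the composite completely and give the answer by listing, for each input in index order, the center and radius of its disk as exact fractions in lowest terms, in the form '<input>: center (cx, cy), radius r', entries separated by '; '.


Below d2, radii multiply path by path; the a-disk centers shift.
a3: after 2 affine steps, its disk has center (1/4, -1/18), radius 1/63
a1: after 2 affine steps, its disk has center (11/36, -1/18), radius 1/72
a2: after 2 affine steps, its disk has center (11/36, 1/18), radius 1/54
a4: after 1 affine step, its disk has center (0, -1/2), radius 1/12

a1: center (11/36, -1/18), radius 1/72; a2: center (11/36, 1/18), radius 1/54; a3: center (1/4, -1/18), radius 1/63; a4: center (0, -1/2), radius 1/12


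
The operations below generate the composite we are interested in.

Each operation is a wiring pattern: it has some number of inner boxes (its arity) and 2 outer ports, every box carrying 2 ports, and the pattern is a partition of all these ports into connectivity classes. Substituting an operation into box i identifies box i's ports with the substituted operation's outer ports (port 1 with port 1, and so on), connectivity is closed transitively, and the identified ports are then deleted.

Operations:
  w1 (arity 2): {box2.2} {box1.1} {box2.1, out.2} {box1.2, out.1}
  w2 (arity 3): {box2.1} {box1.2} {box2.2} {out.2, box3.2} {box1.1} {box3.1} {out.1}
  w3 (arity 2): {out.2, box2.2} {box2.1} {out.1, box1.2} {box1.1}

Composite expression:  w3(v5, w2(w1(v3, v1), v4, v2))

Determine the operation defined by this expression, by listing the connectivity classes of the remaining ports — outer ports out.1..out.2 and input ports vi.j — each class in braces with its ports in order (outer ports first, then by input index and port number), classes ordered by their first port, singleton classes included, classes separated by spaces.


{out.1, v5.2} {out.2, v2.2} {v1.1} {v1.2} {v2.1} {v3.1} {v3.2} {v4.1} {v4.2} {v5.1}

After gluing at w3, chains via deleted ports link the v-ports.
composing w1 on (v3, v1), with out.j its own outer ports: {out.1, v3.2} {out.2, v1.1} {v1.2} {v3.1}
composing w2 on (v3, v1, v4, v2), with out.j its own outer ports: {out.1} {out.2, v2.2} {v1.1} {v1.2} {v2.1} {v3.1} {v3.2} {v4.1} {v4.2}
composing w3 on (v5, v3, v1, v4, v2), with out.j its own outer ports: {out.1, v5.2} {out.2, v2.2} {v1.1} {v1.2} {v2.1} {v3.1} {v3.2} {v4.1} {v4.2} {v5.1}


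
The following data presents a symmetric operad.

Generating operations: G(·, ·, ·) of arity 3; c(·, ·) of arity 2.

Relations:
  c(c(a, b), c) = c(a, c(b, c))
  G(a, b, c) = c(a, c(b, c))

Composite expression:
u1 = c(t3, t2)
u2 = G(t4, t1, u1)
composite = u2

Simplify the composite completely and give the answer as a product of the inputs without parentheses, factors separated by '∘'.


t4 ∘ t1 ∘ t3 ∘ t2

Under associativity of G, the answer is the t's in reading order.
c(t3, t2) spells out as t3 ∘ t2
G(t4, t1, c(t3, t2)) spells out as t4 ∘ t1 ∘ t3 ∘ t2


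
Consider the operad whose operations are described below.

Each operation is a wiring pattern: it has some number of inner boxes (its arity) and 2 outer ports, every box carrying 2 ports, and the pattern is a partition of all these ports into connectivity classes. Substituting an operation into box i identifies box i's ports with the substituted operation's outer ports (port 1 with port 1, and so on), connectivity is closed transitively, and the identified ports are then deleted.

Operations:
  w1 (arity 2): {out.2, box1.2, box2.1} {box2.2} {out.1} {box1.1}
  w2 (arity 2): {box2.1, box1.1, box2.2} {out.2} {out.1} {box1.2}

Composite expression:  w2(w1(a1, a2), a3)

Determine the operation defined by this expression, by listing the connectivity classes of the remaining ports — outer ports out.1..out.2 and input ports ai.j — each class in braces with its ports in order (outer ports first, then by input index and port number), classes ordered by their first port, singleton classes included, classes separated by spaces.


{out.1} {out.2} {a1.1} {a1.2, a2.1} {a2.2} {a3.1, a3.2}

Substituting into w2 glues patterns; closure does the rest.
through w1, on inputs (a1, a2): {out.1} {out.2, a1.2, a2.1} {a1.1} {a2.2} (out.j = stage outer ports)
through w2, on inputs (a1, a2, a3): {out.1} {out.2} {a1.1} {a1.2, a2.1} {a2.2} {a3.1, a3.2} (out.j = stage outer ports)


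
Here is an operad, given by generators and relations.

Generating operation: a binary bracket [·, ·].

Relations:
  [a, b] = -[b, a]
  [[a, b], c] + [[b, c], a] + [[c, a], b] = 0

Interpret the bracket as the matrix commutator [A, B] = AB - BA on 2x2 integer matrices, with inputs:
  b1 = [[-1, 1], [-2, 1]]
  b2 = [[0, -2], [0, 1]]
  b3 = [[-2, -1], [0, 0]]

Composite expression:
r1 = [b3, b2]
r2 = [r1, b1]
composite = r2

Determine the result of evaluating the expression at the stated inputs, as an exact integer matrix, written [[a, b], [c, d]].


[b3, b2] = [[0, 3], [0, 0]]
[[b3, b2], b1] = [[-6, 6], [0, 6]]

[[-6, 6], [0, 6]]


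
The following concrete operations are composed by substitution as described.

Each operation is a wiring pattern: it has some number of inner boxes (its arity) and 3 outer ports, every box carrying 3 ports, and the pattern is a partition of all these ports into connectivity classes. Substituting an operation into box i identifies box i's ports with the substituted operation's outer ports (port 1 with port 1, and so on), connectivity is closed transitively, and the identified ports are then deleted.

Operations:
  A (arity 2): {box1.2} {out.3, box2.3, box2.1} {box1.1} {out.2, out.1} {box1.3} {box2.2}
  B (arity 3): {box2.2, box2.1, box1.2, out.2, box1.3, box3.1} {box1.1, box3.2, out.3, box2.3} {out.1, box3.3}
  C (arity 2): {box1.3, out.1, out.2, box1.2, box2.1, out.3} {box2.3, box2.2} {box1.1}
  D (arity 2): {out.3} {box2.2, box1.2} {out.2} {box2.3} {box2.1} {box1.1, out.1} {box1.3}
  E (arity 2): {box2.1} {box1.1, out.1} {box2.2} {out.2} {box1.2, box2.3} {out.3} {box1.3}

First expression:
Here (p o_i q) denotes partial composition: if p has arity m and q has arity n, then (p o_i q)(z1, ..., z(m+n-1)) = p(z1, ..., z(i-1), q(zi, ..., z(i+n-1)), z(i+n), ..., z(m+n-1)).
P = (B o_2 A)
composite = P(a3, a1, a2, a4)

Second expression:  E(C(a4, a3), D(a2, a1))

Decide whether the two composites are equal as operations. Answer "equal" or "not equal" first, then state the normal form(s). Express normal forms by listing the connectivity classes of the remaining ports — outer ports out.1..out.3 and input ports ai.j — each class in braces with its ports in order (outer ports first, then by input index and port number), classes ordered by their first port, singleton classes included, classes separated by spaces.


not equal; first: {out.1, a4.3} {out.2, a3.2, a3.3, a4.1} {out.3, a2.1, a2.3, a3.1, a4.2} {a1.1} {a1.2} {a1.3} {a2.2}; second: {out.1, a3.1, a4.2, a4.3} {out.2} {out.3} {a1.1} {a1.2, a2.2} {a1.3} {a2.1} {a2.3} {a3.2, a3.3} {a4.1}

Reducing the first expression gives {out.1, a4.3} {out.2, a3.2, a3.3, a4.1} {out.3, a2.1, a2.3, a3.1, a4.2} {a1.1} {a1.2} {a1.3} {a2.2}
Reducing the second expression gives {out.1, a3.1, a4.2, a4.3} {out.2} {out.3} {a1.1} {a1.2, a2.2} {a1.3} {a2.1} {a2.3} {a3.2, a3.3} {a4.1}
The forms do not match — not equal.


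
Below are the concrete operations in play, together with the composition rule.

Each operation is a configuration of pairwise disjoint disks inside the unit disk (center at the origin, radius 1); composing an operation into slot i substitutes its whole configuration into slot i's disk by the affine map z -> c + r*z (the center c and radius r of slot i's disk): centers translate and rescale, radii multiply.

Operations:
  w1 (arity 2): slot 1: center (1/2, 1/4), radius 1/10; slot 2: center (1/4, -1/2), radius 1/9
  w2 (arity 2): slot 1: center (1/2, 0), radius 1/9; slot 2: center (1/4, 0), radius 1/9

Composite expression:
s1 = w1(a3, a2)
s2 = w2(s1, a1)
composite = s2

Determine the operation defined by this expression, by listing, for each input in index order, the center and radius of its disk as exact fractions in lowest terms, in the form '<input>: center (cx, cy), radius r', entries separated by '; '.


a1: center (1/4, 0), radius 1/9; a2: center (19/36, -1/18), radius 1/81; a3: center (5/9, 1/36), radius 1/90

Each a-disk chains the slot maps above it in w2; radii multiply.
a3: after 2 affine steps, its disk has center (5/9, 1/36), radius 1/90
a2: after 2 affine steps, its disk has center (19/36, -1/18), radius 1/81
a1: after 1 affine step, its disk has center (1/4, 0), radius 1/9


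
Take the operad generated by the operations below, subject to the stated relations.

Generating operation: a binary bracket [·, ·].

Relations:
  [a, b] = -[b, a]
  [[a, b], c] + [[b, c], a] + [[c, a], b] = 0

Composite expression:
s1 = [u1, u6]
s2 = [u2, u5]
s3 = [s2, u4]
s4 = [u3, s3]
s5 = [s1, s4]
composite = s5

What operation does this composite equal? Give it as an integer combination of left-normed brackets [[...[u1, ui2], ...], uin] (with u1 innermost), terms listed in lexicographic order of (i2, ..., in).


-[[[[[u1, u6], u2], u5], u4], u3] + [[[[[u1, u6], u3], u2], u5], u4] - [[[[[u1, u6], u3], u4], u2], u5] + [[[[[u1, u6], u3], u4], u5], u2] - [[[[[u1, u6], u3], u5], u2], u4] + [[[[[u1, u6], u4], u2], u5], u3] - [[[[[u1, u6], u4], u5], u2], u3] + [[[[[u1, u6], u5], u2], u4], u3]


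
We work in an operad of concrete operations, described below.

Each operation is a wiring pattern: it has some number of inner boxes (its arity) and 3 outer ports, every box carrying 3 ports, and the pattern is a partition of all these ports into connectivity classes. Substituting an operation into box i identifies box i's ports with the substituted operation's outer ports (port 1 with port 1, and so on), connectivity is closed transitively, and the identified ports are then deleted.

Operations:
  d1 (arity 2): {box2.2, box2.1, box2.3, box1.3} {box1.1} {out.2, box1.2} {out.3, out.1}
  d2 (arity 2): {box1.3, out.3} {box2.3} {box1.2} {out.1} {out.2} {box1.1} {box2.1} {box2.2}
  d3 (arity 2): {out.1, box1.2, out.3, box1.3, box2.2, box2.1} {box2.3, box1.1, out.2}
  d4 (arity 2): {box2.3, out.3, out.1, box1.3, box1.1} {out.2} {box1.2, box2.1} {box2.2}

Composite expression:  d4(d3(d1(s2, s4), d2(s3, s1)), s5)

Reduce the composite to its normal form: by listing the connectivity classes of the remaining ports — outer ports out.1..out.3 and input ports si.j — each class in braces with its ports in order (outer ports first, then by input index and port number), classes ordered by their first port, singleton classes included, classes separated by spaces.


{out.1, out.3, s2.2, s3.3, s5.1, s5.3} {out.2} {s1.1} {s1.2} {s1.3} {s2.1} {s2.3, s4.1, s4.2, s4.3} {s3.1} {s3.2} {s5.2}

Treat the ports identified at d4 as solder joints: merge, then drop.
composing d1 on (s2, s4), with out.j its own outer ports: {out.1, out.3} {out.2, s2.2} {s2.1} {s2.3, s4.1, s4.2, s4.3}
composing d2 on (s3, s1), with out.j its own outer ports: {out.1} {out.2} {out.3, s3.3} {s1.1} {s1.2} {s1.3} {s3.1} {s3.2}
composing d3 on (s2, s4, s3, s1), with out.j its own outer ports: {out.1, out.2, out.3, s2.2, s3.3} {s1.1} {s1.2} {s1.3} {s2.1} {s2.3, s4.1, s4.2, s4.3} {s3.1} {s3.2}
composing d4 on (s2, s4, s3, s1, s5), with out.j its own outer ports: {out.1, out.3, s2.2, s3.3, s5.1, s5.3} {out.2} {s1.1} {s1.2} {s1.3} {s2.1} {s2.3, s4.1, s4.2, s4.3} {s3.1} {s3.2} {s5.2}
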